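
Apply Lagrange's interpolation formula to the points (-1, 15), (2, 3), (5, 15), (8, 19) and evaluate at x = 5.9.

Lagrange interpolation formula:
P(x) = Σ yᵢ × Lᵢ(x)
where Lᵢ(x) = Π_{j≠i} (x - xⱼ)/(xᵢ - xⱼ)

L_0(5.9) = (5.9 - 2)/(-1 - 2) × (5.9 - 5)/(-1 - 5) × (5.9 - 8)/(-1 - 8) = 0.045500
L_1(5.9) = (5.9 - (-1))/(2 - (-1)) × (5.9 - 5)/(2 - 5) × (5.9 - 8)/(2 - 8) = -0.241500
L_2(5.9) = (5.9 - (-1))/(5 - (-1)) × (5.9 - 2)/(5 - 2) × (5.9 - 8)/(5 - 8) = 1.046500
L_3(5.9) = (5.9 - (-1))/(8 - (-1)) × (5.9 - 2)/(8 - 2) × (5.9 - 5)/(8 - 5) = 0.149500

P(5.9) = 15×L_0(5.9) + 3×L_1(5.9) + 15×L_2(5.9) + 19×L_3(5.9)
P(5.9) = 18.496000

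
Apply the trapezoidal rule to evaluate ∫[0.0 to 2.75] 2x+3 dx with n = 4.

f(x) = 2x+3
a = 0.0, b = 2.75, n = 4
h = (b - a)/n = 0.687500

Trapezoidal rule: (h/2)[f(x₀) + 2f(x₁) + 2f(x₂) + ... + f(xₙ)]

x_0 = 0.0000, f(x_0) = 3.000000, coefficient = 1
x_1 = 0.6875, f(x_1) = 4.375000, coefficient = 2
x_2 = 1.3750, f(x_2) = 5.750000, coefficient = 2
x_3 = 2.0625, f(x_3) = 7.125000, coefficient = 2
x_4 = 2.7500, f(x_4) = 8.500000, coefficient = 1

I ≈ (0.687500/2) × 46.000000 = 15.812500
Exact value: 15.812500
Error: 0.000000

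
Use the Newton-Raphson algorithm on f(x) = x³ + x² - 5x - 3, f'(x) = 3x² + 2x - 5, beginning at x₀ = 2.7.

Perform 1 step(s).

f(x) = x³ + x² - 5x - 3
f'(x) = 3x² + 2x - 5
x₀ = 2.7

Newton-Raphson formula: x_{n+1} = x_n - f(x_n)/f'(x_n)

Iteration 1:
  f(2.700000) = 10.473000
  f'(2.700000) = 22.270000
  x_1 = 2.700000 - 10.473000/22.270000 = 2.229726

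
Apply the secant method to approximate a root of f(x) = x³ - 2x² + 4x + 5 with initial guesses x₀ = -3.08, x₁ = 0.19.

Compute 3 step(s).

f(x) = x³ - 2x² + 4x + 5
x₀ = -3.08, x₁ = 0.19

Secant formula: x_{n+1} = x_n - f(x_n)(x_n - x_{n-1})/(f(x_n) - f(x_{n-1}))

Iteration 1:
  f(-3.080000) = -55.510912
  f(0.190000) = 5.694659
  x_2 = 0.190000 - 5.694659×(0.190000 - (-3.080000))/(5.694659 - (-55.510912))
       = -0.114246
Iteration 2:
  f(0.190000) = 5.694659
  f(-0.114246) = 4.515422
  x_3 = -0.114246 - 4.515422×(-0.114246 - 0.190000)/(4.515422 - 5.694659)
       = -1.279234
Iteration 3:
  f(-0.114246) = 4.515422
  f(-1.279234) = -5.483207
  x_4 = -1.279234 - (-5.483207)×(-1.279234 - (-0.114246))/(-5.483207 - 4.515422)
       = -0.640359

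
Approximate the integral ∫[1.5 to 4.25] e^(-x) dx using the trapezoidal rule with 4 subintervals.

f(x) = e^(-x)
a = 1.5, b = 4.25, n = 4
h = (b - a)/n = 0.687500

Trapezoidal rule: (h/2)[f(x₀) + 2f(x₁) + 2f(x₂) + ... + f(xₙ)]

x_0 = 1.5000, f(x_0) = 0.223130, coefficient = 1
x_1 = 2.1875, f(x_1) = 0.112197, coefficient = 2
x_2 = 2.8750, f(x_2) = 0.056416, coefficient = 2
x_3 = 3.5625, f(x_3) = 0.028368, coefficient = 2
x_4 = 4.2500, f(x_4) = 0.014264, coefficient = 1

I ≈ (0.687500/2) × 0.631356 = 0.217029
Exact value: 0.208866
Error: 0.008163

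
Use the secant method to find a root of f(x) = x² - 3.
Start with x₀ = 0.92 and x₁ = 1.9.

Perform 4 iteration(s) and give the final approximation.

f(x) = x² - 3
x₀ = 0.92, x₁ = 1.9

Secant formula: x_{n+1} = x_n - f(x_n)(x_n - x_{n-1})/(f(x_n) - f(x_{n-1}))

Iteration 1:
  f(0.920000) = -2.153600
  f(1.900000) = 0.610000
  x_2 = 1.900000 - 0.610000×(1.900000 - 0.920000)/(0.610000 - (-2.153600))
       = 1.683688
Iteration 2:
  f(1.900000) = 0.610000
  f(1.683688) = -0.165195
  x_3 = 1.683688 - (-0.165195)×(1.683688 - 1.900000)/(-0.165195 - 0.610000)
       = 1.729784
Iteration 3:
  f(1.683688) = -0.165195
  f(1.729784) = -0.007846
  x_4 = 1.729784 - (-0.007846)×(1.729784 - 1.683688)/(-0.007846 - (-0.165195))
       = 1.732083
Iteration 4:
  f(1.729784) = -0.007846
  f(1.732083) = 0.000111
  x_5 = 1.732083 - 0.000111×(1.732083 - 1.729784)/(0.000111 - (-0.007846))
       = 1.732051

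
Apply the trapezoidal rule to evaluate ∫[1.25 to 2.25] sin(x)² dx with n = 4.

f(x) = sin(x)²
a = 1.25, b = 2.25, n = 4
h = (b - a)/n = 0.250000

Trapezoidal rule: (h/2)[f(x₀) + 2f(x₁) + 2f(x₂) + ... + f(xₙ)]

x_0 = 1.2500, f(x_0) = 0.900572, coefficient = 1
x_1 = 1.5000, f(x_1) = 0.994996, coefficient = 2
x_2 = 1.7500, f(x_2) = 0.968228, coefficient = 2
x_3 = 2.0000, f(x_3) = 0.826822, coefficient = 2
x_4 = 2.2500, f(x_4) = 0.605398, coefficient = 1

I ≈ (0.250000/2) × 7.086063 = 0.885758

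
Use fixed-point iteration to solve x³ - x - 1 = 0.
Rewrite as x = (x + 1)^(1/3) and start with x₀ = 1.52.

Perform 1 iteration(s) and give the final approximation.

Equation: x³ - x - 1 = 0
Fixed-point form: x = (x + 1)^(1/3)
x₀ = 1.52

x_1 = g(1.520000) = 1.360818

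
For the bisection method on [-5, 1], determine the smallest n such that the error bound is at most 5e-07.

We need (b-a)/2^n ≤ 5e-07
(1 - (-5))/2^n ≤ 5e-07
6/2^n ≤ 5e-07
2^n ≥ 12000000
n ≥ log₂(12000000) = 23.52
n ≥ 24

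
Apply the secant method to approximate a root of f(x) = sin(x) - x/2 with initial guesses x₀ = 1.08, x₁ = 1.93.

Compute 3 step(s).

f(x) = sin(x) - x/2
x₀ = 1.08, x₁ = 1.93

Secant formula: x_{n+1} = x_n - f(x_n)(x_n - x_{n-1})/(f(x_n) - f(x_{n-1}))

Iteration 1:
  f(1.080000) = 0.341958
  f(1.930000) = -0.028823
  x_2 = 1.930000 - (-0.028823)×(1.930000 - 1.080000)/(-0.028823 - 0.341958)
       = 1.863925
Iteration 2:
  f(1.930000) = -0.028823
  f(1.863925) = 0.025382
  x_3 = 1.863925 - 0.025382×(1.863925 - 1.930000)/(0.025382 - (-0.028823))
       = 1.894865
Iteration 3:
  f(1.863925) = 0.025382
  f(1.894865) = 0.000515
  x_4 = 1.894865 - 0.000515×(1.894865 - 1.863925)/(0.000515 - 0.025382)
       = 1.895506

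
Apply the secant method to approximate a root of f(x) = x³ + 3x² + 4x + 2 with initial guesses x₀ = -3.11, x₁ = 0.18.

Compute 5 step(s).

f(x) = x³ + 3x² + 4x + 2
x₀ = -3.11, x₁ = 0.18

Secant formula: x_{n+1} = x_n - f(x_n)(x_n - x_{n-1})/(f(x_n) - f(x_{n-1}))

Iteration 1:
  f(-3.110000) = -11.503931
  f(0.180000) = 2.823032
  x_2 = 0.180000 - 2.823032×(0.180000 - (-3.110000))/(2.823032 - (-11.503931))
       = -0.468272
Iteration 2:
  f(0.180000) = 2.823032
  f(-0.468272) = 0.682065
  x_3 = -0.468272 - 0.682065×(-0.468272 - 0.180000)/(0.682065 - 2.823032)
       = -0.674798
Iteration 3:
  f(-0.468272) = 0.682065
  f(-0.674798) = 0.359594
  x_4 = -0.674798 - 0.359594×(-0.674798 - (-0.468272))/(0.359594 - 0.682065)
       = -0.905099
Iteration 4:
  f(-0.674798) = 0.359594
  f(-0.905099) = 0.095756
  x_5 = -0.905099 - 0.095756×(-0.905099 - (-0.674798))/(0.095756 - 0.359594)
       = -0.988683
Iteration 5:
  f(-0.905099) = 0.095756
  f(-0.988683) = 0.011319
  x_6 = -0.988683 - 0.011319×(-0.988683 - (-0.905099))/(0.011319 - 0.095756)
       = -0.999887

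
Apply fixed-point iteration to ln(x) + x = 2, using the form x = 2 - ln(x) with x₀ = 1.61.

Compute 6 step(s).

Equation: ln(x) + x = 2
Fixed-point form: x = 2 - ln(x)
x₀ = 1.61

x_1 = g(1.610000) = 1.523766
x_2 = g(1.523766) = 1.578815
x_3 = g(1.578815) = 1.543325
x_4 = g(1.543325) = 1.566061
x_5 = g(1.566061) = 1.551437
x_6 = g(1.551437) = 1.560819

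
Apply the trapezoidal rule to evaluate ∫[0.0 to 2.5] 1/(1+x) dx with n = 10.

f(x) = 1/(1+x)
a = 0.0, b = 2.5, n = 10
h = (b - a)/n = 0.250000

Trapezoidal rule: (h/2)[f(x₀) + 2f(x₁) + 2f(x₂) + ... + f(xₙ)]

x_0 = 0.0000, f(x_0) = 1.000000, coefficient = 1
x_1 = 0.2500, f(x_1) = 0.800000, coefficient = 2
x_2 = 0.5000, f(x_2) = 0.666667, coefficient = 2
x_3 = 0.7500, f(x_3) = 0.571429, coefficient = 2
x_4 = 1.0000, f(x_4) = 0.500000, coefficient = 2
x_5 = 1.2500, f(x_5) = 0.444444, coefficient = 2
x_6 = 1.5000, f(x_6) = 0.400000, coefficient = 2
x_7 = 1.7500, f(x_7) = 0.363636, coefficient = 2
x_8 = 2.0000, f(x_8) = 0.333333, coefficient = 2
x_9 = 2.2500, f(x_9) = 0.307692, coefficient = 2
x_10 = 2.5000, f(x_10) = 0.285714, coefficient = 1

I ≈ (0.250000/2) × 10.060118 = 1.257515
Exact value: 1.252763
Error: 0.004752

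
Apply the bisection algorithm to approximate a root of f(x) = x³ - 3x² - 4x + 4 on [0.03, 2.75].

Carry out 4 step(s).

f(x) = x³ - 3x² - 4x + 4
Initial interval: [0.03, 2.75]

Iteration 1:
  c_1 = (0.030000 + 2.750000)/2 = 1.390000
  f(c_1) = f(1.390000) = -4.670681
  f(a) × f(c) < 0, new interval: [0.030000, 1.390000]
Iteration 2:
  c_2 = (0.030000 + 1.390000)/2 = 0.710000
  f(c_2) = f(0.710000) = 0.005611
  f(a) × f(c) ≥ 0, new interval: [0.710000, 1.390000]
Iteration 3:
  c_3 = (0.710000 + 1.390000)/2 = 1.050000
  f(c_3) = f(1.050000) = -2.349875
  f(a) × f(c) < 0, new interval: [0.710000, 1.050000]
Iteration 4:
  c_4 = (0.710000 + 1.050000)/2 = 0.880000
  f(c_4) = f(0.880000) = -1.161728
  f(a) × f(c) < 0, new interval: [0.710000, 0.880000]

After 4 iteration(s), the approximation is c_4 = 0.880000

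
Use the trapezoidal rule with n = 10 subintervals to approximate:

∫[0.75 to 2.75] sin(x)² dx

f(x) = sin(x)²
a = 0.75, b = 2.75, n = 10
h = (b - a)/n = 0.200000

Trapezoidal rule: (h/2)[f(x₀) + 2f(x₁) + 2f(x₂) + ... + f(xₙ)]

x_0 = 0.7500, f(x_0) = 0.464631, coefficient = 1
x_1 = 0.9500, f(x_1) = 0.661645, coefficient = 2
x_2 = 1.1500, f(x_2) = 0.833138, coefficient = 2
x_3 = 1.3500, f(x_3) = 0.952036, coefficient = 2
x_4 = 1.5500, f(x_4) = 0.999568, coefficient = 2
x_5 = 1.7500, f(x_5) = 0.968228, coefficient = 2
x_6 = 1.9500, f(x_6) = 0.862966, coefficient = 2
x_7 = 2.1500, f(x_7) = 0.700400, coefficient = 2
x_8 = 2.3500, f(x_8) = 0.506194, coefficient = 2
x_9 = 2.5500, f(x_9) = 0.311011, coefficient = 2
x_10 = 2.7500, f(x_10) = 0.145665, coefficient = 1

I ≈ (0.200000/2) × 14.200668 = 1.420067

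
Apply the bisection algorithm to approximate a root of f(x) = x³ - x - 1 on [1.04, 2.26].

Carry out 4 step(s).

f(x) = x³ - x - 1
Initial interval: [1.04, 2.26]

Iteration 1:
  c_1 = (1.040000 + 2.260000)/2 = 1.650000
  f(c_1) = f(1.650000) = 1.842125
  f(a) × f(c) < 0, new interval: [1.040000, 1.650000]
Iteration 2:
  c_2 = (1.040000 + 1.650000)/2 = 1.345000
  f(c_2) = f(1.345000) = 0.088139
  f(a) × f(c) < 0, new interval: [1.040000, 1.345000]
Iteration 3:
  c_3 = (1.040000 + 1.345000)/2 = 1.192500
  f(c_3) = f(1.192500) = -0.496698
  f(a) × f(c) ≥ 0, new interval: [1.192500, 1.345000]
Iteration 4:
  c_4 = (1.192500 + 1.345000)/2 = 1.268750
  f(c_4) = f(1.268750) = -0.226409
  f(a) × f(c) ≥ 0, new interval: [1.268750, 1.345000]

After 4 iteration(s), the approximation is c_4 = 1.268750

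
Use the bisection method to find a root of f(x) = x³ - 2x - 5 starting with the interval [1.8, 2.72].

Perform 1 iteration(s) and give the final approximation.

f(x) = x³ - 2x - 5
Initial interval: [1.8, 2.72]

Iteration 1:
  c_1 = (1.800000 + 2.720000)/2 = 2.260000
  f(c_1) = f(2.260000) = 2.023176
  f(a) × f(c) < 0, new interval: [1.800000, 2.260000]

After 1 iteration(s), the approximation is c_1 = 2.260000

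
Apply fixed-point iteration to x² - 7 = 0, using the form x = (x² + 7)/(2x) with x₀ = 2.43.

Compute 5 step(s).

Equation: x² - 7 = 0
Fixed-point form: x = (x² + 7)/(2x)
x₀ = 2.43

x_1 = g(2.430000) = 2.655329
x_2 = g(2.655329) = 2.645769
x_3 = g(2.645769) = 2.645751
x_4 = g(2.645751) = 2.645751
x_5 = g(2.645751) = 2.645751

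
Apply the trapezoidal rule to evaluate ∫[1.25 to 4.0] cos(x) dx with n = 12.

f(x) = cos(x)
a = 1.25, b = 4.0, n = 12
h = (b - a)/n = 0.229167

Trapezoidal rule: (h/2)[f(x₀) + 2f(x₁) + 2f(x₂) + ... + f(xₙ)]

x_0 = 1.2500, f(x_0) = 0.315322, coefficient = 1
x_1 = 1.4792, f(x_1) = 0.091501, coefficient = 2
x_2 = 1.7083, f(x_2) = -0.137104, coefficient = 2
x_3 = 1.9375, f(x_3) = -0.358540, coefficient = 2
x_4 = 2.1667, f(x_4) = -0.561229, coefficient = 2
x_5 = 2.3958, f(x_5) = -0.734573, coefficient = 2
x_6 = 2.6250, f(x_6) = -0.869507, coefficient = 2
x_7 = 2.8542, f(x_7) = -0.958977, coefficient = 2
x_8 = 3.0833, f(x_8) = -0.998303, coefficient = 2
x_9 = 3.3125, f(x_9) = -0.985431, coefficient = 2
x_10 = 3.5417, f(x_10) = -0.921032, coefficient = 2
x_11 = 3.7708, f(x_11) = -0.808475, coefficient = 2
x_12 = 4.0000, f(x_12) = -0.653644, coefficient = 1

I ≈ (0.229167/2) × -14.821661 = -1.698315
Exact value: -1.705787
Error: 0.007472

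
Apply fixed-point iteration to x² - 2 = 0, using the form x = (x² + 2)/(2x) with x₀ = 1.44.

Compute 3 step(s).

Equation: x² - 2 = 0
Fixed-point form: x = (x² + 2)/(2x)
x₀ = 1.44

x_1 = g(1.440000) = 1.414444
x_2 = g(1.414444) = 1.414214
x_3 = g(1.414214) = 1.414214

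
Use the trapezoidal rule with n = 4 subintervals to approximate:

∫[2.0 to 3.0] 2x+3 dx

f(x) = 2x+3
a = 2.0, b = 3.0, n = 4
h = (b - a)/n = 0.250000

Trapezoidal rule: (h/2)[f(x₀) + 2f(x₁) + 2f(x₂) + ... + f(xₙ)]

x_0 = 2.0000, f(x_0) = 7.000000, coefficient = 1
x_1 = 2.2500, f(x_1) = 7.500000, coefficient = 2
x_2 = 2.5000, f(x_2) = 8.000000, coefficient = 2
x_3 = 2.7500, f(x_3) = 8.500000, coefficient = 2
x_4 = 3.0000, f(x_4) = 9.000000, coefficient = 1

I ≈ (0.250000/2) × 64.000000 = 8.000000
Exact value: 8.000000
Error: 0.000000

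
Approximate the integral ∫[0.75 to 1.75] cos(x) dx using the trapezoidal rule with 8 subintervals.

f(x) = cos(x)
a = 0.75, b = 1.75, n = 8
h = (b - a)/n = 0.125000

Trapezoidal rule: (h/2)[f(x₀) + 2f(x₁) + 2f(x₂) + ... + f(xₙ)]

x_0 = 0.7500, f(x_0) = 0.731689, coefficient = 1
x_1 = 0.8750, f(x_1) = 0.640997, coefficient = 2
x_2 = 1.0000, f(x_2) = 0.540302, coefficient = 2
x_3 = 1.1250, f(x_3) = 0.431177, coefficient = 2
x_4 = 1.2500, f(x_4) = 0.315322, coefficient = 2
x_5 = 1.3750, f(x_5) = 0.194548, coefficient = 2
x_6 = 1.5000, f(x_6) = 0.070737, coefficient = 2
x_7 = 1.6250, f(x_7) = -0.054177, coefficient = 2
x_8 = 1.7500, f(x_8) = -0.178246, coefficient = 1

I ≈ (0.125000/2) × 4.831254 = 0.301953
Exact value: 0.302347
Error: 0.000394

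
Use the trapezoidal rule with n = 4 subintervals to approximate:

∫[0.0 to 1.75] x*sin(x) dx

f(x) = x*sin(x)
a = 0.0, b = 1.75, n = 4
h = (b - a)/n = 0.437500

Trapezoidal rule: (h/2)[f(x₀) + 2f(x₁) + 2f(x₂) + ... + f(xₙ)]

x_0 = 0.0000, f(x_0) = 0.000000, coefficient = 1
x_1 = 0.4375, f(x_1) = 0.185358, coefficient = 2
x_2 = 0.8750, f(x_2) = 0.671601, coefficient = 2
x_3 = 1.3125, f(x_3) = 1.268960, coefficient = 2
x_4 = 1.7500, f(x_4) = 1.721975, coefficient = 1

I ≈ (0.437500/2) × 5.973813 = 1.306772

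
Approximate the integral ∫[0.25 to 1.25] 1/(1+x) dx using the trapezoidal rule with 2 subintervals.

f(x) = 1/(1+x)
a = 0.25, b = 1.25, n = 2
h = (b - a)/n = 0.500000

Trapezoidal rule: (h/2)[f(x₀) + 2f(x₁) + 2f(x₂) + ... + f(xₙ)]

x_0 = 0.2500, f(x_0) = 0.800000, coefficient = 1
x_1 = 0.7500, f(x_1) = 0.571429, coefficient = 2
x_2 = 1.2500, f(x_2) = 0.444444, coefficient = 1

I ≈ (0.500000/2) × 2.387302 = 0.596825
Exact value: 0.587787
Error: 0.009039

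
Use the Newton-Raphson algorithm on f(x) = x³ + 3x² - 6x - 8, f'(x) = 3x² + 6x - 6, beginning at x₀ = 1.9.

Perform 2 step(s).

f(x) = x³ + 3x² - 6x - 8
f'(x) = 3x² + 6x - 6
x₀ = 1.9

Newton-Raphson formula: x_{n+1} = x_n - f(x_n)/f'(x_n)

Iteration 1:
  f(1.900000) = -1.711000
  f'(1.900000) = 16.230000
  x_1 = 1.900000 - (-1.711000)/16.230000 = 2.005422
Iteration 2:
  f(2.005422) = 0.097862
  f'(2.005422) = 18.097685
  x_2 = 2.005422 - 0.097862/18.097685 = 2.000015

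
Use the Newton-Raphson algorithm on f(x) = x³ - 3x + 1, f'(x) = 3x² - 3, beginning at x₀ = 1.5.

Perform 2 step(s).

f(x) = x³ - 3x + 1
f'(x) = 3x² - 3
x₀ = 1.5

Newton-Raphson formula: x_{n+1} = x_n - f(x_n)/f'(x_n)

Iteration 1:
  f(1.500000) = -0.125000
  f'(1.500000) = 3.750000
  x_1 = 1.500000 - (-0.125000)/3.750000 = 1.533333
Iteration 2:
  f(1.533333) = 0.005037
  f'(1.533333) = 4.053333
  x_2 = 1.533333 - 0.005037/4.053333 = 1.532091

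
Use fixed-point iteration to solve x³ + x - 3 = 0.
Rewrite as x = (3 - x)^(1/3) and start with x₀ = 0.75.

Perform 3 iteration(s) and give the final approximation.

Equation: x³ + x - 3 = 0
Fixed-point form: x = (3 - x)^(1/3)
x₀ = 0.75

x_1 = g(0.750000) = 1.310371
x_2 = g(1.310371) = 1.191051
x_3 = g(1.191051) = 1.218453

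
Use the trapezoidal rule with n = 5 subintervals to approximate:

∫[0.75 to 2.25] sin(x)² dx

f(x) = sin(x)²
a = 0.75, b = 2.25, n = 5
h = (b - a)/n = 0.300000

Trapezoidal rule: (h/2)[f(x₀) + 2f(x₁) + 2f(x₂) + ... + f(xₙ)]

x_0 = 0.7500, f(x_0) = 0.464631, coefficient = 1
x_1 = 1.0500, f(x_1) = 0.752423, coefficient = 2
x_2 = 1.3500, f(x_2) = 0.952036, coefficient = 2
x_3 = 1.6500, f(x_3) = 0.993740, coefficient = 2
x_4 = 1.9500, f(x_4) = 0.862966, coefficient = 2
x_5 = 2.2500, f(x_5) = 0.605398, coefficient = 1

I ≈ (0.300000/2) × 8.192360 = 1.228854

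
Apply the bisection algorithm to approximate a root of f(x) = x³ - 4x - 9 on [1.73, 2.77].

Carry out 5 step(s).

f(x) = x³ - 4x - 9
Initial interval: [1.73, 2.77]

Iteration 1:
  c_1 = (1.730000 + 2.770000)/2 = 2.250000
  f(c_1) = f(2.250000) = -6.609375
  f(a) × f(c) ≥ 0, new interval: [2.250000, 2.770000]
Iteration 2:
  c_2 = (2.250000 + 2.770000)/2 = 2.510000
  f(c_2) = f(2.510000) = -3.226749
  f(a) × f(c) ≥ 0, new interval: [2.510000, 2.770000]
Iteration 3:
  c_3 = (2.510000 + 2.770000)/2 = 2.640000
  f(c_3) = f(2.640000) = -1.160256
  f(a) × f(c) ≥ 0, new interval: [2.640000, 2.770000]
Iteration 4:
  c_4 = (2.640000 + 2.770000)/2 = 2.705000
  f(c_4) = f(2.705000) = -0.027447
  f(a) × f(c) ≥ 0, new interval: [2.705000, 2.770000]
Iteration 5:
  c_5 = (2.705000 + 2.770000)/2 = 2.737500
  f(c_5) = f(2.737500) = 0.564568
  f(a) × f(c) < 0, new interval: [2.705000, 2.737500]

After 5 iteration(s), the approximation is c_5 = 2.737500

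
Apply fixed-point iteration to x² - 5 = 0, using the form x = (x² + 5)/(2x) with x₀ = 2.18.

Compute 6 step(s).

Equation: x² - 5 = 0
Fixed-point form: x = (x² + 5)/(2x)
x₀ = 2.18

x_1 = g(2.180000) = 2.236789
x_2 = g(2.236789) = 2.236068
x_3 = g(2.236068) = 2.236068
x_4 = g(2.236068) = 2.236068
x_5 = g(2.236068) = 2.236068
x_6 = g(2.236068) = 2.236068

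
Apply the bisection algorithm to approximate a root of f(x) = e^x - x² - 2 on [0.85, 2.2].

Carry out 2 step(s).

f(x) = e^x - x² - 2
Initial interval: [0.85, 2.2]

Iteration 1:
  c_1 = (0.850000 + 2.200000)/2 = 1.525000
  f(c_1) = f(1.525000) = 0.269519
  f(a) × f(c) < 0, new interval: [0.850000, 1.525000]
Iteration 2:
  c_2 = (0.850000 + 1.525000)/2 = 1.187500
  f(c_2) = f(1.187500) = -0.131282
  f(a) × f(c) ≥ 0, new interval: [1.187500, 1.525000]

After 2 iteration(s), the approximation is c_2 = 1.187500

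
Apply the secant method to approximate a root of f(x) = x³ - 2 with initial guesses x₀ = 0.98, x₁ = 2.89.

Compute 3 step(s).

f(x) = x³ - 2
x₀ = 0.98, x₁ = 2.89

Secant formula: x_{n+1} = x_n - f(x_n)(x_n - x_{n-1})/(f(x_n) - f(x_{n-1}))

Iteration 1:
  f(0.980000) = -1.058808
  f(2.890000) = 22.137569
  x_2 = 2.890000 - 22.137569×(2.890000 - 0.980000)/(22.137569 - (-1.058808))
       = 1.067183
Iteration 2:
  f(2.890000) = 22.137569
  f(1.067183) = -0.784608
  x_3 = 1.067183 - (-0.784608)×(1.067183 - 2.890000)/(-0.784608 - 22.137569)
       = 1.129576
Iteration 3:
  f(1.067183) = -0.784608
  f(1.129576) = -0.558725
  x_4 = 1.129576 - (-0.558725)×(1.129576 - 1.067183)/(-0.558725 - (-0.784608))
       = 1.283908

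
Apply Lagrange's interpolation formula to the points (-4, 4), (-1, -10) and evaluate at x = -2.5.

Lagrange interpolation formula:
P(x) = Σ yᵢ × Lᵢ(x)
where Lᵢ(x) = Π_{j≠i} (x - xⱼ)/(xᵢ - xⱼ)

L_0(-2.5) = (-2.5 - (-1))/(-4 - (-1)) = 0.500000
L_1(-2.5) = (-2.5 - (-4))/(-1 - (-4)) = 0.500000

P(-2.5) = 4×L_0(-2.5) + (-10)×L_1(-2.5)
P(-2.5) = -3.000000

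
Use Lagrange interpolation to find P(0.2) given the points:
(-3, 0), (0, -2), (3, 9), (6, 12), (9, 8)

Lagrange interpolation formula:
P(x) = Σ yᵢ × Lᵢ(x)
where Lᵢ(x) = Π_{j≠i} (x - xⱼ)/(xᵢ - xⱼ)

L_0(0.2) = (0.2 - 0)/(-3 - 0) × (0.2 - 3)/(-3 - 3) × (0.2 - 6)/(-3 - 6) × (0.2 - 9)/(-3 - 9) = -0.014703
L_1(0.2) = (0.2 - (-3))/(0 - (-3)) × (0.2 - 3)/(0 - 3) × (0.2 - 6)/(0 - 6) × (0.2 - 9)/(0 - 9) = 0.940984
L_2(0.2) = (0.2 - (-3))/(3 - (-3)) × (0.2 - 0)/(3 - 0) × (0.2 - 6)/(3 - 6) × (0.2 - 9)/(3 - 9) = 0.100820
L_3(0.2) = (0.2 - (-3))/(6 - (-3)) × (0.2 - 0)/(6 - 0) × (0.2 - 3)/(6 - 3) × (0.2 - 9)/(6 - 9) = -0.032448
L_4(0.2) = (0.2 - (-3))/(9 - (-3)) × (0.2 - 0)/(9 - 0) × (0.2 - 3)/(9 - 3) × (0.2 - 6)/(9 - 6) = 0.005347

P(0.2) = 0×L_0(0.2) + (-2)×L_1(0.2) + 9×L_2(0.2) + 12×L_3(0.2) + 8×L_4(0.2)
P(0.2) = -1.321192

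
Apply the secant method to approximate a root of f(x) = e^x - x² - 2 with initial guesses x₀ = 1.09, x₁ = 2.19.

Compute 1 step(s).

f(x) = e^x - x² - 2
x₀ = 1.09, x₁ = 2.19

Secant formula: x_{n+1} = x_n - f(x_n)(x_n - x_{n-1})/(f(x_n) - f(x_{n-1}))

Iteration 1:
  f(1.090000) = -0.213826
  f(2.190000) = 2.139113
  x_2 = 2.190000 - 2.139113×(2.190000 - 1.090000)/(2.139113 - (-0.213826))
       = 1.189964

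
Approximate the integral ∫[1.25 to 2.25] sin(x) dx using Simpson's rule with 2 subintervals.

f(x) = sin(x)
a = 1.25, b = 2.25, n = 2
h = (b - a)/n = 0.500000

Simpson's rule: (h/3)[f(x₀) + 4f(x₁) + 2f(x₂) + ... + f(xₙ)]

x_0 = 1.2500, f(x_0) = 0.948985, coefficient = 1
x_1 = 1.7500, f(x_1) = 0.983986, coefficient = 4
x_2 = 2.2500, f(x_2) = 0.778073, coefficient = 1

I ≈ (0.500000/3) × 5.663002 = 0.943834
Exact value: 0.943496
Error: 0.000338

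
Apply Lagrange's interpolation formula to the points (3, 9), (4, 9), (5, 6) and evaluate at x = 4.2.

Lagrange interpolation formula:
P(x) = Σ yᵢ × Lᵢ(x)
where Lᵢ(x) = Π_{j≠i} (x - xⱼ)/(xᵢ - xⱼ)

L_0(4.2) = (4.2 - 4)/(3 - 4) × (4.2 - 5)/(3 - 5) = -0.080000
L_1(4.2) = (4.2 - 3)/(4 - 3) × (4.2 - 5)/(4 - 5) = 0.960000
L_2(4.2) = (4.2 - 3)/(5 - 3) × (4.2 - 4)/(5 - 4) = 0.120000

P(4.2) = 9×L_0(4.2) + 9×L_1(4.2) + 6×L_2(4.2)
P(4.2) = 8.640000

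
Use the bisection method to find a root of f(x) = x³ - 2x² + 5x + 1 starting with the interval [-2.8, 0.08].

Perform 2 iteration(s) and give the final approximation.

f(x) = x³ - 2x² + 5x + 1
Initial interval: [-2.8, 0.08]

Iteration 1:
  c_1 = (-2.800000 + 0.080000)/2 = -1.360000
  f(c_1) = f(-1.360000) = -12.014656
  f(a) × f(c) ≥ 0, new interval: [-1.360000, 0.080000]
Iteration 2:
  c_2 = (-1.360000 + 0.080000)/2 = -0.640000
  f(c_2) = f(-0.640000) = -3.281344
  f(a) × f(c) ≥ 0, new interval: [-0.640000, 0.080000]

After 2 iteration(s), the approximation is c_2 = -0.640000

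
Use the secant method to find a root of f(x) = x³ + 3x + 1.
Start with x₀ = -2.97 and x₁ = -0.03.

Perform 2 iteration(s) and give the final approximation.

f(x) = x³ + 3x + 1
x₀ = -2.97, x₁ = -0.03

Secant formula: x_{n+1} = x_n - f(x_n)(x_n - x_{n-1})/(f(x_n) - f(x_{n-1}))

Iteration 1:
  f(-2.970000) = -34.108073
  f(-0.030000) = 0.909973
  x_2 = -0.030000 - 0.909973×(-0.030000 - (-2.970000))/(0.909973 - (-34.108073))
       = -0.106398
Iteration 2:
  f(-0.030000) = 0.909973
  f(-0.106398) = 0.679600
  x_3 = -0.106398 - 0.679600×(-0.106398 - (-0.030000))/(0.679600 - 0.909973)
       = -0.331774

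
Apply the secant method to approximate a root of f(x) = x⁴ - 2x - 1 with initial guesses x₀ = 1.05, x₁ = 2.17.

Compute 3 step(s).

f(x) = x⁴ - 2x - 1
x₀ = 1.05, x₁ = 2.17

Secant formula: x_{n+1} = x_n - f(x_n)(x_n - x_{n-1})/(f(x_n) - f(x_{n-1}))

Iteration 1:
  f(1.050000) = -1.884494
  f(2.170000) = 16.833739
  x_2 = 2.170000 - 16.833739×(2.170000 - 1.050000)/(16.833739 - (-1.884494))
       = 1.162758
Iteration 2:
  f(2.170000) = 16.833739
  f(1.162758) = -1.497595
  x_3 = 1.162758 - (-1.497595)×(1.162758 - 2.170000)/(-1.497595 - 16.833739)
       = 1.245046
Iteration 3:
  f(1.162758) = -1.497595
  f(1.245046) = -1.087161
  x_4 = 1.245046 - (-1.087161)×(1.245046 - 1.162758)/(-1.087161 - (-1.497595))
       = 1.463010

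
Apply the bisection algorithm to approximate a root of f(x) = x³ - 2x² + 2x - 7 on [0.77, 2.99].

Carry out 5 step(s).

f(x) = x³ - 2x² + 2x - 7
Initial interval: [0.77, 2.99]

Iteration 1:
  c_1 = (0.770000 + 2.990000)/2 = 1.880000
  f(c_1) = f(1.880000) = -3.664128
  f(a) × f(c) ≥ 0, new interval: [1.880000, 2.990000]
Iteration 2:
  c_2 = (1.880000 + 2.990000)/2 = 2.435000
  f(c_2) = f(2.435000) = 0.449213
  f(a) × f(c) < 0, new interval: [1.880000, 2.435000]
Iteration 3:
  c_3 = (1.880000 + 2.435000)/2 = 2.157500
  f(c_3) = f(2.157500) = -1.951868
  f(a) × f(c) ≥ 0, new interval: [2.157500, 2.435000]
Iteration 4:
  c_4 = (2.157500 + 2.435000)/2 = 2.296250
  f(c_4) = f(2.296250) = -0.845444
  f(a) × f(c) ≥ 0, new interval: [2.296250, 2.435000]
Iteration 5:
  c_5 = (2.296250 + 2.435000)/2 = 2.365625
  f(c_5) = f(2.365625) = -0.222646
  f(a) × f(c) ≥ 0, new interval: [2.365625, 2.435000]

After 5 iteration(s), the approximation is c_5 = 2.365625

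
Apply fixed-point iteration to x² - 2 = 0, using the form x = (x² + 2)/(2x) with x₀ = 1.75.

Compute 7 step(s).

Equation: x² - 2 = 0
Fixed-point form: x = (x² + 2)/(2x)
x₀ = 1.75

x_1 = g(1.750000) = 1.446429
x_2 = g(1.446429) = 1.414572
x_3 = g(1.414572) = 1.414214
x_4 = g(1.414214) = 1.414214
x_5 = g(1.414214) = 1.414214
x_6 = g(1.414214) = 1.414214
x_7 = g(1.414214) = 1.414214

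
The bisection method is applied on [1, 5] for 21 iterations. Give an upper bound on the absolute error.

Bisection error bound: |error| ≤ (b-a)/2^n
|error| ≤ (5 - 1)/2^21 = 4/2^21
|error| ≤ 0.0000019073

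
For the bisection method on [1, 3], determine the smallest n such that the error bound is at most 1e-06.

We need (b-a)/2^n ≤ 1e-06
(3 - 1)/2^n ≤ 1e-06
2/2^n ≤ 1e-06
2^n ≥ 2000000
n ≥ log₂(2000000) = 20.93
n ≥ 21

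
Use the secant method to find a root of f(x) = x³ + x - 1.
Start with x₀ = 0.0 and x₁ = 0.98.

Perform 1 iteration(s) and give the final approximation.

f(x) = x³ + x - 1
x₀ = 0.0, x₁ = 0.98

Secant formula: x_{n+1} = x_n - f(x_n)(x_n - x_{n-1})/(f(x_n) - f(x_{n-1}))

Iteration 1:
  f(0.000000) = -1.000000
  f(0.980000) = 0.921192
  x_2 = 0.980000 - 0.921192×(0.980000 - 0.000000)/(0.921192 - (-1.000000))
       = 0.510100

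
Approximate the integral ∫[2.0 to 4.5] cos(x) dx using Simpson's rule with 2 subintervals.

f(x) = cos(x)
a = 2.0, b = 4.5, n = 2
h = (b - a)/n = 1.250000

Simpson's rule: (h/3)[f(x₀) + 4f(x₁) + 2f(x₂) + ... + f(xₙ)]

x_0 = 2.0000, f(x_0) = -0.416147, coefficient = 1
x_1 = 3.2500, f(x_1) = -0.994130, coefficient = 4
x_2 = 4.5000, f(x_2) = -0.210796, coefficient = 1

I ≈ (1.250000/3) × -4.603461 = -1.918109
Exact value: -1.886828
Error: 0.031281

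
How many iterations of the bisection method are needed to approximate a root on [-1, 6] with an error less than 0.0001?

We need (b-a)/2^n ≤ 0.0001
(6 - (-1))/2^n ≤ 0.0001
7/2^n ≤ 0.0001
2^n ≥ 70000
n ≥ log₂(70000) = 16.10
n ≥ 17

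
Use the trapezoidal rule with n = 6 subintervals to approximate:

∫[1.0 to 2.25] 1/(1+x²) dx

f(x) = 1/(1+x²)
a = 1.0, b = 2.25, n = 6
h = (b - a)/n = 0.208333

Trapezoidal rule: (h/2)[f(x₀) + 2f(x₁) + 2f(x₂) + ... + f(xₙ)]

x_0 = 1.0000, f(x_0) = 0.500000, coefficient = 1
x_1 = 1.2083, f(x_1) = 0.406493, coefficient = 2
x_2 = 1.4167, f(x_2) = 0.332564, coefficient = 2
x_3 = 1.6250, f(x_3) = 0.274678, coefficient = 2
x_4 = 1.8333, f(x_4) = 0.229299, coefficient = 2
x_5 = 2.0417, f(x_5) = 0.193483, coefficient = 2
x_6 = 2.2500, f(x_6) = 0.164948, coefficient = 1

I ≈ (0.208333/2) × 3.537982 = 0.368540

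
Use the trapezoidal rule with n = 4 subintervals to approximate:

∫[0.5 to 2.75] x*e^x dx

f(x) = x*e^x
a = 0.5, b = 2.75, n = 4
h = (b - a)/n = 0.562500

Trapezoidal rule: (h/2)[f(x₀) + 2f(x₁) + 2f(x₂) + ... + f(xₙ)]

x_0 = 0.5000, f(x_0) = 0.824361, coefficient = 1
x_1 = 1.0625, f(x_1) = 3.074446, coefficient = 2
x_2 = 1.6250, f(x_2) = 8.252431, coefficient = 2
x_3 = 2.1875, f(x_3) = 19.496975, coefficient = 2
x_4 = 2.7500, f(x_4) = 43.017238, coefficient = 1

I ≈ (0.562500/2) × 105.489302 = 29.668866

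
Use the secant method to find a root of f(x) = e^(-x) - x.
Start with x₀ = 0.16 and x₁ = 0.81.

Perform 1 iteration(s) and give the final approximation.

f(x) = e^(-x) - x
x₀ = 0.16, x₁ = 0.81

Secant formula: x_{n+1} = x_n - f(x_n)(x_n - x_{n-1})/(f(x_n) - f(x_{n-1}))

Iteration 1:
  f(0.160000) = 0.692144
  f(0.810000) = -0.365142
  x_2 = 0.810000 - (-0.365142)×(0.810000 - 0.160000)/(-0.365142 - 0.692144)
       = 0.585517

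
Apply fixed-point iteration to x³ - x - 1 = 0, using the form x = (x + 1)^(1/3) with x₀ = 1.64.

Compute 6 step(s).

Equation: x³ - x - 1 = 0
Fixed-point form: x = (x + 1)^(1/3)
x₀ = 1.64

x_1 = g(1.640000) = 1.382085
x_2 = g(1.382085) = 1.335526
x_3 = g(1.335526) = 1.326768
x_4 = g(1.326768) = 1.325107
x_5 = g(1.325107) = 1.324792
x_6 = g(1.324792) = 1.324732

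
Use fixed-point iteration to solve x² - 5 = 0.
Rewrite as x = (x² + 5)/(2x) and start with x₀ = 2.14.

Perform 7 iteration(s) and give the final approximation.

Equation: x² - 5 = 0
Fixed-point form: x = (x² + 5)/(2x)
x₀ = 2.14

x_1 = g(2.140000) = 2.238224
x_2 = g(2.238224) = 2.236069
x_3 = g(2.236069) = 2.236068
x_4 = g(2.236068) = 2.236068
x_5 = g(2.236068) = 2.236068
x_6 = g(2.236068) = 2.236068
x_7 = g(2.236068) = 2.236068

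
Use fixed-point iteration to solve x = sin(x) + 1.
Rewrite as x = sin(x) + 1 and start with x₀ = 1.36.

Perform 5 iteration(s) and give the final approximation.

Equation: x = sin(x) + 1
Fixed-point form: x = sin(x) + 1
x₀ = 1.36

x_1 = g(1.360000) = 1.977865
x_2 = g(1.977865) = 1.918285
x_3 = g(1.918285) = 1.940231
x_4 = g(1.940231) = 1.932532
x_5 = g(1.932532) = 1.935284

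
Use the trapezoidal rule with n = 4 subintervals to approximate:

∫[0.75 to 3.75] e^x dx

f(x) = e^x
a = 0.75, b = 3.75, n = 4
h = (b - a)/n = 0.750000

Trapezoidal rule: (h/2)[f(x₀) + 2f(x₁) + 2f(x₂) + ... + f(xₙ)]

x_0 = 0.7500, f(x_0) = 2.117000, coefficient = 1
x_1 = 1.5000, f(x_1) = 4.481689, coefficient = 2
x_2 = 2.2500, f(x_2) = 9.487736, coefficient = 2
x_3 = 3.0000, f(x_3) = 20.085537, coefficient = 2
x_4 = 3.7500, f(x_4) = 42.521082, coefficient = 1

I ≈ (0.750000/2) × 112.748006 = 42.280502
Exact value: 40.404082
Error: 1.876420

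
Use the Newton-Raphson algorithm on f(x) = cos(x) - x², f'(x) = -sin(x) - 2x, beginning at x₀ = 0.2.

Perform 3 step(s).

f(x) = cos(x) - x²
f'(x) = -sin(x) - 2x
x₀ = 0.2

Newton-Raphson formula: x_{n+1} = x_n - f(x_n)/f'(x_n)

Iteration 1:
  f(0.200000) = 0.940067
  f'(0.200000) = -0.598669
  x_1 = 0.200000 - 0.940067/(-0.598669) = 1.770260
Iteration 2:
  f(1.770260) = -3.331965
  f'(1.770260) = -4.520693
  x_2 = 1.770260 - (-3.331965)/(-4.520693) = 1.033213
Iteration 3:
  f(1.033213) = -0.555467
  f'(1.033213) = -2.925374
  x_3 = 1.033213 - (-0.555467)/(-2.925374) = 0.843334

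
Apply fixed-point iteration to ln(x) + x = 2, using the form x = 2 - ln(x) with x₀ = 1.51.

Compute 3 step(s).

Equation: ln(x) + x = 2
Fixed-point form: x = 2 - ln(x)
x₀ = 1.51

x_1 = g(1.510000) = 1.587890
x_2 = g(1.587890) = 1.537594
x_3 = g(1.537594) = 1.569781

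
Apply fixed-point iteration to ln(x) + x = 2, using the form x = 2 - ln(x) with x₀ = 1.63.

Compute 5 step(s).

Equation: ln(x) + x = 2
Fixed-point form: x = 2 - ln(x)
x₀ = 1.63

x_1 = g(1.630000) = 1.511420
x_2 = g(1.511420) = 1.586950
x_3 = g(1.586950) = 1.538186
x_4 = g(1.538186) = 1.569396
x_5 = g(1.569396) = 1.549309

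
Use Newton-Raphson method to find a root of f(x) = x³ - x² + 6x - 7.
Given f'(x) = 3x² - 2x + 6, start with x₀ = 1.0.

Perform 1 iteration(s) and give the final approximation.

f(x) = x³ - x² + 6x - 7
f'(x) = 3x² - 2x + 6
x₀ = 1.0

Newton-Raphson formula: x_{n+1} = x_n - f(x_n)/f'(x_n)

Iteration 1:
  f(1.000000) = -1.000000
  f'(1.000000) = 7.000000
  x_1 = 1.000000 - (-1.000000)/7.000000 = 1.142857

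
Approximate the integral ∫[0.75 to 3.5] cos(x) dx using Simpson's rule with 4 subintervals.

f(x) = cos(x)
a = 0.75, b = 3.5, n = 4
h = (b - a)/n = 0.687500

Simpson's rule: (h/3)[f(x₀) + 4f(x₁) + 2f(x₂) + ... + f(xₙ)]

x_0 = 0.7500, f(x_0) = 0.731689, coefficient = 1
x_1 = 1.4375, f(x_1) = 0.132902, coefficient = 4
x_2 = 2.1250, f(x_2) = -0.526266, coefficient = 2
x_3 = 2.8125, f(x_3) = -0.946336, coefficient = 4
x_4 = 3.5000, f(x_4) = -0.936457, coefficient = 1

I ≈ (0.687500/3) × -4.511037 = -1.033779
Exact value: -1.032422
Error: 0.001357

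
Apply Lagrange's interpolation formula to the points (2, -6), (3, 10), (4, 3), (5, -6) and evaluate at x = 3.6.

Lagrange interpolation formula:
P(x) = Σ yᵢ × Lᵢ(x)
where Lᵢ(x) = Π_{j≠i} (x - xⱼ)/(xᵢ - xⱼ)

L_0(3.6) = (3.6 - 3)/(2 - 3) × (3.6 - 4)/(2 - 4) × (3.6 - 5)/(2 - 5) = -0.056000
L_1(3.6) = (3.6 - 2)/(3 - 2) × (3.6 - 4)/(3 - 4) × (3.6 - 5)/(3 - 5) = 0.448000
L_2(3.6) = (3.6 - 2)/(4 - 2) × (3.6 - 3)/(4 - 3) × (3.6 - 5)/(4 - 5) = 0.672000
L_3(3.6) = (3.6 - 2)/(5 - 2) × (3.6 - 3)/(5 - 3) × (3.6 - 4)/(5 - 4) = -0.064000

P(3.6) = (-6)×L_0(3.6) + 10×L_1(3.6) + 3×L_2(3.6) + (-6)×L_3(3.6)
P(3.6) = 7.216000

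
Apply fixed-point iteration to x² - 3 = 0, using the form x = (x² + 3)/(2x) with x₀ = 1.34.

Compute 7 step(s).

Equation: x² - 3 = 0
Fixed-point form: x = (x² + 3)/(2x)
x₀ = 1.34

x_1 = g(1.340000) = 1.789403
x_2 = g(1.789403) = 1.732970
x_3 = g(1.732970) = 1.732051
x_4 = g(1.732051) = 1.732051
x_5 = g(1.732051) = 1.732051
x_6 = g(1.732051) = 1.732051
x_7 = g(1.732051) = 1.732051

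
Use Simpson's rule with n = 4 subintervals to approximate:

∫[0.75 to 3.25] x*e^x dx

f(x) = x*e^x
a = 0.75, b = 3.25, n = 4
h = (b - a)/n = 0.625000

Simpson's rule: (h/3)[f(x₀) + 4f(x₁) + 2f(x₂) + ... + f(xₙ)]

x_0 = 0.7500, f(x_0) = 1.587750, coefficient = 1
x_1 = 1.3750, f(x_1) = 5.438230, coefficient = 4
x_2 = 2.0000, f(x_2) = 14.778112, coefficient = 2
x_3 = 2.6250, f(x_3) = 36.237007, coefficient = 4
x_4 = 3.2500, f(x_4) = 83.818605, coefficient = 1

I ≈ (0.625000/3) × 281.663530 = 58.679902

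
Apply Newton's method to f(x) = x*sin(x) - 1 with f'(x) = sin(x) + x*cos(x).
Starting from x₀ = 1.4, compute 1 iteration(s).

f(x) = x*sin(x) - 1
f'(x) = sin(x) + x*cos(x)
x₀ = 1.4

Newton-Raphson formula: x_{n+1} = x_n - f(x_n)/f'(x_n)

Iteration 1:
  f(1.400000) = 0.379630
  f'(1.400000) = 1.223404
  x_1 = 1.400000 - 0.379630/1.223404 = 1.089694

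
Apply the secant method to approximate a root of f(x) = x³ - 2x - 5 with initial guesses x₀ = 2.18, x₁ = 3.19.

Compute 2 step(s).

f(x) = x³ - 2x - 5
x₀ = 2.18, x₁ = 3.19

Secant formula: x_{n+1} = x_n - f(x_n)(x_n - x_{n-1})/(f(x_n) - f(x_{n-1}))

Iteration 1:
  f(2.180000) = 1.000232
  f(3.190000) = 21.081759
  x_2 = 3.190000 - 21.081759×(3.190000 - 2.180000)/(21.081759 - 1.000232)
       = 2.129693
Iteration 2:
  f(3.190000) = 21.081759
  f(2.129693) = 0.400037
  x_3 = 2.129693 - 0.400037×(2.129693 - 3.190000)/(0.400037 - 21.081759)
       = 2.109184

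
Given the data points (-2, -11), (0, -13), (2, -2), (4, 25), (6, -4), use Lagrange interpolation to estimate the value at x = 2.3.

Lagrange interpolation formula:
P(x) = Σ yᵢ × Lᵢ(x)
where Lᵢ(x) = Π_{j≠i} (x - xⱼ)/(xᵢ - xⱼ)

L_0(2.3) = (2.3 - 0)/(-2 - 0) × (2.3 - 2)/(-2 - 2) × (2.3 - 4)/(-2 - 4) × (2.3 - 6)/(-2 - 6) = 0.011302
L_1(2.3) = (2.3 - (-2))/(0 - (-2)) × (2.3 - 2)/(0 - 2) × (2.3 - 4)/(0 - 4) × (2.3 - 6)/(0 - 6) = -0.084522
L_2(2.3) = (2.3 - (-2))/(2 - (-2)) × (2.3 - 0)/(2 - 0) × (2.3 - 4)/(2 - 4) × (2.3 - 6)/(2 - 6) = 0.972002
L_3(2.3) = (2.3 - (-2))/(4 - (-2)) × (2.3 - 0)/(4 - 0) × (2.3 - 2)/(4 - 2) × (2.3 - 6)/(4 - 6) = 0.114353
L_4(2.3) = (2.3 - (-2))/(6 - (-2)) × (2.3 - 0)/(6 - 0) × (2.3 - 2)/(6 - 2) × (2.3 - 4)/(6 - 4) = -0.013135

P(2.3) = (-11)×L_0(2.3) + (-13)×L_1(2.3) + (-2)×L_2(2.3) + 25×L_3(2.3) + (-4)×L_4(2.3)
P(2.3) = 1.941824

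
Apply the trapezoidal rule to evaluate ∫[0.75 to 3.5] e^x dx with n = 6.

f(x) = e^x
a = 0.75, b = 3.5, n = 6
h = (b - a)/n = 0.458333

Trapezoidal rule: (h/2)[f(x₀) + 2f(x₁) + 2f(x₂) + ... + f(xₙ)]

x_0 = 0.7500, f(x_0) = 2.117000, coefficient = 1
x_1 = 1.2083, f(x_1) = 3.347900, coefficient = 2
x_2 = 1.6667, f(x_2) = 5.294490, coefficient = 2
x_3 = 2.1250, f(x_3) = 8.372897, coefficient = 2
x_4 = 2.5833, f(x_4) = 13.241202, coefficient = 2
x_5 = 3.0417, f(x_5) = 20.940114, coefficient = 2
x_6 = 3.5000, f(x_6) = 33.115452, coefficient = 1

I ≈ (0.458333/2) × 137.625660 = 31.539214
Exact value: 30.998452
Error: 0.540762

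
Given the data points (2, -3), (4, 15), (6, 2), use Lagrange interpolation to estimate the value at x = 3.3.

Lagrange interpolation formula:
P(x) = Σ yᵢ × Lᵢ(x)
where Lᵢ(x) = Π_{j≠i} (x - xⱼ)/(xᵢ - xⱼ)

L_0(3.3) = (3.3 - 4)/(2 - 4) × (3.3 - 6)/(2 - 6) = 0.236250
L_1(3.3) = (3.3 - 2)/(4 - 2) × (3.3 - 6)/(4 - 6) = 0.877500
L_2(3.3) = (3.3 - 2)/(6 - 2) × (3.3 - 4)/(6 - 4) = -0.113750

P(3.3) = (-3)×L_0(3.3) + 15×L_1(3.3) + 2×L_2(3.3)
P(3.3) = 12.226250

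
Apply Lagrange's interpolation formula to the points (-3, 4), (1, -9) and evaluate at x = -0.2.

Lagrange interpolation formula:
P(x) = Σ yᵢ × Lᵢ(x)
where Lᵢ(x) = Π_{j≠i} (x - xⱼ)/(xᵢ - xⱼ)

L_0(-0.2) = (-0.2 - 1)/(-3 - 1) = 0.300000
L_1(-0.2) = (-0.2 - (-3))/(1 - (-3)) = 0.700000

P(-0.2) = 4×L_0(-0.2) + (-9)×L_1(-0.2)
P(-0.2) = -5.100000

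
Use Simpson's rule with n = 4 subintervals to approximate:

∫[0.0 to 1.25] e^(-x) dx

f(x) = e^(-x)
a = 0.0, b = 1.25, n = 4
h = (b - a)/n = 0.312500

Simpson's rule: (h/3)[f(x₀) + 4f(x₁) + 2f(x₂) + ... + f(xₙ)]

x_0 = 0.0000, f(x_0) = 1.000000, coefficient = 1
x_1 = 0.3125, f(x_1) = 0.731616, coefficient = 4
x_2 = 0.6250, f(x_2) = 0.535261, coefficient = 2
x_3 = 0.9375, f(x_3) = 0.391606, coefficient = 4
x_4 = 1.2500, f(x_4) = 0.286505, coefficient = 1

I ≈ (0.312500/3) × 6.849913 = 0.713533
Exact value: 0.713495
Error: 0.000037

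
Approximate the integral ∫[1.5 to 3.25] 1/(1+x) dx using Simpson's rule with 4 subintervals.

f(x) = 1/(1+x)
a = 1.5, b = 3.25, n = 4
h = (b - a)/n = 0.437500

Simpson's rule: (h/3)[f(x₀) + 4f(x₁) + 2f(x₂) + ... + f(xₙ)]

x_0 = 1.5000, f(x_0) = 0.400000, coefficient = 1
x_1 = 1.9375, f(x_1) = 0.340426, coefficient = 4
x_2 = 2.3750, f(x_2) = 0.296296, coefficient = 2
x_3 = 2.8125, f(x_3) = 0.262295, coefficient = 4
x_4 = 3.2500, f(x_4) = 0.235294, coefficient = 1

I ≈ (0.437500/3) × 3.638769 = 0.530654
Exact value: 0.530628
Error: 0.000026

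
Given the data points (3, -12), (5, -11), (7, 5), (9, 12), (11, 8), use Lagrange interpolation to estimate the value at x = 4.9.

Lagrange interpolation formula:
P(x) = Σ yᵢ × Lᵢ(x)
where Lᵢ(x) = Π_{j≠i} (x - xⱼ)/(xᵢ - xⱼ)

L_0(4.9) = (4.9 - 5)/(3 - 5) × (4.9 - 7)/(3 - 7) × (4.9 - 9)/(3 - 9) × (4.9 - 11)/(3 - 11) = 0.013677
L_1(4.9) = (4.9 - 3)/(5 - 3) × (4.9 - 7)/(5 - 7) × (4.9 - 9)/(5 - 9) × (4.9 - 11)/(5 - 11) = 1.039478
L_2(4.9) = (4.9 - 3)/(7 - 3) × (4.9 - 5)/(7 - 5) × (4.9 - 9)/(7 - 9) × (4.9 - 11)/(7 - 11) = -0.074248
L_3(4.9) = (4.9 - 3)/(9 - 3) × (4.9 - 5)/(9 - 5) × (4.9 - 7)/(9 - 7) × (4.9 - 11)/(9 - 11) = 0.025353
L_4(4.9) = (4.9 - 3)/(11 - 3) × (4.9 - 5)/(11 - 5) × (4.9 - 7)/(11 - 7) × (4.9 - 9)/(11 - 9) = -0.004260

P(4.9) = (-12)×L_0(4.9) + (-11)×L_1(4.9) + 5×L_2(4.9) + 12×L_3(4.9) + 8×L_4(4.9)
P(4.9) = -11.699473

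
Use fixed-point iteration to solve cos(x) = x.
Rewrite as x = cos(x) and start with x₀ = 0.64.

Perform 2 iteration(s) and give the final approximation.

Equation: cos(x) = x
Fixed-point form: x = cos(x)
x₀ = 0.64

x_1 = g(0.640000) = 0.802096
x_2 = g(0.802096) = 0.695202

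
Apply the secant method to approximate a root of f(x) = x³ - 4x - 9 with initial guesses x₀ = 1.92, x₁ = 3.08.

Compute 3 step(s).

f(x) = x³ - 4x - 9
x₀ = 1.92, x₁ = 3.08

Secant formula: x_{n+1} = x_n - f(x_n)(x_n - x_{n-1})/(f(x_n) - f(x_{n-1}))

Iteration 1:
  f(1.920000) = -9.602112
  f(3.080000) = 7.898112
  x_2 = 3.080000 - 7.898112×(3.080000 - 1.920000)/(7.898112 - (-9.602112))
       = 2.556475
Iteration 2:
  f(3.080000) = 7.898112
  f(2.556475) = -2.517898
  x_3 = 2.556475 - (-2.517898)×(2.556475 - 3.080000)/(-2.517898 - 7.898112)
       = 2.683028
Iteration 3:
  f(2.556475) = -2.517898
  f(2.683028) = -0.417957
  x_4 = 2.683028 - (-0.417957)×(2.683028 - 2.556475)/(-0.417957 - (-2.517898))
       = 2.708217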